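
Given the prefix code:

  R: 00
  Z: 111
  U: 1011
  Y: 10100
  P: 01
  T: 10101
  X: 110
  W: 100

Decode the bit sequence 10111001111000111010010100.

Read left to right; each codeword is recognised as soon as it completes (prefix code):
  1011→U | 100→W | 111→Z | 100→W | 01→P | 110→X | 100→W | 10100→Y
Decoded message: UWZWPXWY

UWZWPXWY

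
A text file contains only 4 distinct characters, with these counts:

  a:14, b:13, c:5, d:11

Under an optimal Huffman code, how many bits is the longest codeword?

Merge the two lowest-weight nodes at each step:
c(5) + d(11) → 16
b(13) + a(14) → 27
16 + 27 → 43
The first pair merged (c, d) ends up deepest, at depth 2.

2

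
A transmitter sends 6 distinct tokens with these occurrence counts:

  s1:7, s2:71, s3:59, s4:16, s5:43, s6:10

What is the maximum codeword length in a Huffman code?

Merge the two lowest-weight nodes at each step:
combine s1(7), s6(10) → 17
combine s4(16), 17 → 33
combine 33, s5(43) → 76
combine s3(59), s2(71) → 130
combine 76, 130 → 206
The rarest symbols sit at the bottom; the longest codeword is 4 bits.

4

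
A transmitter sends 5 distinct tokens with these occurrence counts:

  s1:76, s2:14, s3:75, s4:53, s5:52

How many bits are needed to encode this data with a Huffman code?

Build the Huffman tree bottom-up:
combine s2(14), s5(52) → 66
combine s4(53), 66 → 119
combine s3(75), s1(76) → 151
combine 119, 151 → 270
Each symbol's bit-cost is frequency × depth; summing gives 606 bits (equivalently 66 + 119 + 151 + 270).

606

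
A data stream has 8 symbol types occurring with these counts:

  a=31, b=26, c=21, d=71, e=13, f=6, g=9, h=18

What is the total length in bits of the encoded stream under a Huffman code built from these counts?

525

Greedily combine the two least-frequent nodes:
f(6) + g(9) → 15
e(13) + 15 → 28
h(18) + c(21) → 39
b(26) + 28 → 54
a(31) + 39 → 70
54 + 70 → 124
d(71) + 124 → 195
Each symbol's bit-cost is frequency × depth; summing gives 525 bits (equivalently 15 + 28 + 39 + 54 + 70 + 124 + 195).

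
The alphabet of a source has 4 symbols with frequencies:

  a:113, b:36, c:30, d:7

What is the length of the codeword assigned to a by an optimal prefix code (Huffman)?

Build the tree from the bottom:
d(7) + c(30) → 37
b(36) + 37 → 73
73 + a(113) → 186
a is merged only at the final step, so code length = 1.

1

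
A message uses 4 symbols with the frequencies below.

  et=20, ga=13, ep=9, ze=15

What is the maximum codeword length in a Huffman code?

2

Merge the two lowest-weight nodes at each step:
ep(9) + ga(13) → 22
ze(15) + et(20) → 35
22 + 35 → 57
Maximum depth reached is 2.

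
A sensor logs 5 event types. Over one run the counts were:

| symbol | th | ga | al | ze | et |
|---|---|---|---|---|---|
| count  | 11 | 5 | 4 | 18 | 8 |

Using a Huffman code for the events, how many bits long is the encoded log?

Merge the two smallest weights repeatedly:
al(4) + ga(5) → 9
et(8) + 9 → 17
th(11) + 17 → 28
ze(18) + 28 → 46
Each symbol's bit-cost is frequency × depth; summing gives 100 bits (equivalently 9 + 17 + 28 + 46).

100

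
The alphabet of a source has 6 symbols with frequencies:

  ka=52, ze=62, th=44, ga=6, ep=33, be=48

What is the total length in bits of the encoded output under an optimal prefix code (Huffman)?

Merge the two smallest weights repeatedly:
ga(6) + ep(33) → 39
39 + th(44) → 83
be(48) + ka(52) → 100
ze(62) + 83 → 145
100 + 145 → 245
Each symbol's bit-cost is frequency × depth; summing gives 612 bits (equivalently 39 + 83 + 100 + 145 + 245).

612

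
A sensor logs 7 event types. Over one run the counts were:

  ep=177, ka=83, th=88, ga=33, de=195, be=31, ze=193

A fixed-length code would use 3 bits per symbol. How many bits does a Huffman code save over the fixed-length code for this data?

Fixed-length: 3 bits × 800 symbols = 2400 bits.
Huffman merges:
be(31) + ga(33) → 64
64 + ka(83) → 147
th(88) + 147 → 235
ep(177) + ze(193) → 370
de(195) + 235 → 430
370 + 430 → 800
Huffman total = 64 + 147 + 235 + 370 + 430 + 800 = 2046 bits.
Saving = 2400 − 2046 = 354 bits.

354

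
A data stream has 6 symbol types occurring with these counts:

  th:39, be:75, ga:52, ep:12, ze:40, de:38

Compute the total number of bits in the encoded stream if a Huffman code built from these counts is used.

641

Greedily combine the two least-frequent nodes:
merge ep(12) and de(38): 50
merge th(39) and ze(40): 79
merge 50 and ga(52): 102
merge be(75) and 79: 154
merge 102 and 154: 256
Each symbol's bit-cost is frequency × depth; summing gives 641 bits (equivalently 50 + 79 + 102 + 154 + 256).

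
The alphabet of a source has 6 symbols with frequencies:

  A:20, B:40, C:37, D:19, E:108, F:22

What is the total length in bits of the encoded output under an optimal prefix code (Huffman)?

Merge the two smallest weights repeatedly:
combine D(19), A(20) → 39
combine F(22), C(37) → 59
combine 39, B(40) → 79
combine 59, 79 → 138
combine E(108), 138 → 246
The encoded length is the sum of every internal node's weight: 39 + 59 + 79 + 138 + 246 = 561 bits.

561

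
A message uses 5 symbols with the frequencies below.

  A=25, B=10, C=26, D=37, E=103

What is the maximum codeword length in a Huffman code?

Merge the two lowest-weight nodes at each step:
combine B(10), A(25) → 35
combine C(26), 35 → 61
combine D(37), 61 → 98
combine 98, E(103) → 201
The rarest symbols sit at the bottom; the longest codeword is 4 bits.

4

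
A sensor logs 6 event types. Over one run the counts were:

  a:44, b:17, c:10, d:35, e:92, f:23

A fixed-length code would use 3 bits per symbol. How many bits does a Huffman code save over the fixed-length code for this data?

Fixed-length: 3 bits × 221 symbols = 663 bits.
Huffman merges:
merge c(10) and b(17): 27
merge f(23) and 27: 50
merge d(35) and a(44): 79
merge 50 and 79: 129
merge e(92) and 129: 221
Huffman total = 27 + 50 + 79 + 129 + 221 = 506 bits.
Saving = 663 − 506 = 157 bits.

157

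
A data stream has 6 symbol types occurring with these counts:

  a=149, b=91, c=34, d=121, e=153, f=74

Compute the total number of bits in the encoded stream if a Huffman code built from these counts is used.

Greedily combine the two least-frequent nodes:
merge c(34) and f(74): 108
merge b(91) and 108: 199
merge d(121) and a(149): 270
merge e(153) and 199: 352
merge 270 and 352: 622
Each symbol's bit-cost is frequency × depth; summing gives 1551 bits (equivalently 108 + 199 + 270 + 352 + 622).

1551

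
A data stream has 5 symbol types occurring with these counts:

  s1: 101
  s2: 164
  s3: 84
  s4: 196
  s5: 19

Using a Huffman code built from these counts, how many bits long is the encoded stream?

Build the Huffman tree bottom-up:
merge s5(19) and s3(84): 103
merge s1(101) and 103: 204
merge s2(164) and s4(196): 360
merge 204 and 360: 564
The encoded length is the sum of every internal node's weight: 103 + 204 + 360 + 564 = 1231 bits.

1231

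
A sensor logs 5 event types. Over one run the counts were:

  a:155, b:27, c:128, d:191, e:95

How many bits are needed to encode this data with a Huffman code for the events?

1314

Greedily combine the two least-frequent nodes:
merge b(27) and e(95): 122
merge 122 and c(128): 250
merge a(155) and d(191): 346
merge 250 and 346: 596
The encoded length is the sum of every internal node's weight: 122 + 250 + 346 + 596 = 1314 bits.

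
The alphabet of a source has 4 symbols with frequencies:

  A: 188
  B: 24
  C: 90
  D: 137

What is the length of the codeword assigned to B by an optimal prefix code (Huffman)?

3

Repeatedly merge the two smallest:
combine B(24), C(90) → 114
combine 114, D(137) → 251
combine A(188), 251 → 439
The subtree containing B is merged 3 times, so code length = 3.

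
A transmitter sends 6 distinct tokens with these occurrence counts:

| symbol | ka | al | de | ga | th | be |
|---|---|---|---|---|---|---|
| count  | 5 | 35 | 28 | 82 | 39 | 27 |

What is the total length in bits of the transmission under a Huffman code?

Merge the two smallest weights repeatedly:
combine ka(5), be(27) → 32
combine de(28), 32 → 60
combine al(35), th(39) → 74
combine 60, 74 → 134
combine ga(82), 134 → 216
The encoded length is the sum of every internal node's weight: 32 + 60 + 74 + 134 + 216 = 516 bits.

516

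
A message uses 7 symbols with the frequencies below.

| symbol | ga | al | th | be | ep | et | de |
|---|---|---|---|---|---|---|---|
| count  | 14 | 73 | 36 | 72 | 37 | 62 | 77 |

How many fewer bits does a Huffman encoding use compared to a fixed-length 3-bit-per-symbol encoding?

100

Fixed-length: 3 bits × 371 symbols = 1113 bits.
Huffman merges:
ga(14) + th(36) → 50
ep(37) + 50 → 87
et(62) + be(72) → 134
al(73) + de(77) → 150
87 + 134 → 221
150 + 221 → 371
Huffman total = 50 + 87 + 134 + 150 + 221 + 371 = 1013 bits.
Saving = 1113 − 1013 = 100 bits.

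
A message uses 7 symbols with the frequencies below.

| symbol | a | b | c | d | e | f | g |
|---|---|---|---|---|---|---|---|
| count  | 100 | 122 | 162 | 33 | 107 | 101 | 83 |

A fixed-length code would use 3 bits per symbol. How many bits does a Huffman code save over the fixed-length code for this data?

168

Fixed-length: 3 bits × 708 symbols = 2124 bits.
Huffman merges:
d(33) + g(83) → 116
a(100) + f(101) → 201
e(107) + 116 → 223
b(122) + c(162) → 284
201 + 223 → 424
284 + 424 → 708
Huffman total = 116 + 201 + 223 + 284 + 424 + 708 = 1956 bits.
Saving = 2124 − 1956 = 168 bits.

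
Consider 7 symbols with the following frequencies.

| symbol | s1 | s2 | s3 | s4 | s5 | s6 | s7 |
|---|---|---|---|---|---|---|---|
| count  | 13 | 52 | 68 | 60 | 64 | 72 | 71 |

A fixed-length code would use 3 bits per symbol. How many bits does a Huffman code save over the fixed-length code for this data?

78

Fixed-length: 3 bits × 400 symbols = 1200 bits.
Huffman merges:
combine s1(13), s2(52) → 65
combine s4(60), s5(64) → 124
combine 65, s3(68) → 133
combine s7(71), s6(72) → 143
combine 124, 133 → 257
combine 143, 257 → 400
Huffman total = 65 + 124 + 133 + 143 + 257 + 400 = 1122 bits.
Saving = 1200 − 1122 = 78 bits.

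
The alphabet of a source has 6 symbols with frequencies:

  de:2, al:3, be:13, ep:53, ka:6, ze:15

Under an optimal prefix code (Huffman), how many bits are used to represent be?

Repeatedly merge the two smallest:
de(2) + al(3) → 5
5 + ka(6) → 11
11 + be(13) → 24
ze(15) + 24 → 39
39 + ep(53) → 92
The subtree containing be is merged 3 times, so code length = 3.

3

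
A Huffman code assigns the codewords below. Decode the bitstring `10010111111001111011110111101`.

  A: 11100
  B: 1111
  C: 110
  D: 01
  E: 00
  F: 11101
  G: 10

Read left to right; each codeword is recognised as soon as it completes (prefix code):
  10→G | 01→D | 01→D | 1111→B | 10→G | 01→D | 11101→F | 11101→F | 11101→F
Decoded message: GDDBGDFFF

GDDBGDFFF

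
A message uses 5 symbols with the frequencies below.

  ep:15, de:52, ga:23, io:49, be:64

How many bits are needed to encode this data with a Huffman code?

Build the Huffman tree bottom-up:
combine ep(15), ga(23) → 38
combine 38, io(49) → 87
combine de(52), be(64) → 116
combine 87, 116 → 203
Each symbol's bit-cost is frequency × depth; summing gives 444 bits (equivalently 38 + 87 + 116 + 203).

444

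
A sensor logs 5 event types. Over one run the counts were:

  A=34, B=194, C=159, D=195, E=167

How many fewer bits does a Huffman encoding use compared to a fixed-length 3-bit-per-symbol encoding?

556

Fixed-length: 3 bits × 749 symbols = 2247 bits.
Huffman merges:
merge A(34) and C(159): 193
merge E(167) and 193: 360
merge B(194) and D(195): 389
merge 360 and 389: 749
Huffman total = 193 + 360 + 389 + 749 = 1691 bits.
Saving = 2247 − 1691 = 556 bits.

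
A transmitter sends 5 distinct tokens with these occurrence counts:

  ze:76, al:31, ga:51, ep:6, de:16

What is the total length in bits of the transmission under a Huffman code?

Build the Huffman tree bottom-up:
ep(6) + de(16) → 22
22 + al(31) → 53
ga(51) + 53 → 104
ze(76) + 104 → 180
Each symbol's bit-cost is frequency × depth; summing gives 359 bits (equivalently 22 + 53 + 104 + 180).

359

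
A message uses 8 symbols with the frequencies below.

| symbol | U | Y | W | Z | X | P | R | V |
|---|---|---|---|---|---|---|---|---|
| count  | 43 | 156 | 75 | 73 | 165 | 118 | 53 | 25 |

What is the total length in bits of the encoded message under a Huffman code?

1992

Merge the two smallest weights repeatedly:
combine V(25), U(43) → 68
combine R(53), 68 → 121
combine Z(73), W(75) → 148
combine P(118), 121 → 239
combine 148, Y(156) → 304
combine X(165), 239 → 404
combine 304, 404 → 708
The encoded length is the sum of every internal node's weight: 68 + 121 + 148 + 239 + 304 + 404 + 708 = 1992 bits.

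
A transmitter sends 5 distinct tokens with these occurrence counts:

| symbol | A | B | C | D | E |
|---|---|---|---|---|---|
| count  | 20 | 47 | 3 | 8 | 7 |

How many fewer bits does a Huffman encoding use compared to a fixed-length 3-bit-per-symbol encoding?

104

Fixed-length: 3 bits × 85 symbols = 255 bits.
Huffman merges:
C(3) + E(7) → 10
D(8) + 10 → 18
18 + A(20) → 38
38 + B(47) → 85
Huffman total = 10 + 18 + 38 + 85 = 151 bits.
Saving = 255 − 151 = 104 bits.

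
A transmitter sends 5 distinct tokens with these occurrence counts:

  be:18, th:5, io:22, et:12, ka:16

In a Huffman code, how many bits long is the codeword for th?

Huffman merges, smallest pair first:
th(5) + et(12) → 17
ka(16) + 17 → 33
be(18) + io(22) → 40
33 + 40 → 73
th sits 3 levels below the root, so its codeword is 3 bits.

3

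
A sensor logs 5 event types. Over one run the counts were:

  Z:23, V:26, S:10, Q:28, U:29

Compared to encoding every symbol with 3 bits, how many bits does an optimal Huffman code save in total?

Fixed-length: 3 bits × 116 symbols = 348 bits.
Huffman merges:
S(10) + Z(23) → 33
V(26) + Q(28) → 54
U(29) + 33 → 62
54 + 62 → 116
Huffman total = 33 + 54 + 62 + 116 = 265 bits.
Saving = 348 − 265 = 83 bits.

83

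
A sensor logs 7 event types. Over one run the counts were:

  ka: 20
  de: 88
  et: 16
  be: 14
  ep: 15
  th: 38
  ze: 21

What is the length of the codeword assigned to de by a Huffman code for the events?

Build the tree from the bottom:
merge be(14) and ep(15): 29
merge et(16) and ka(20): 36
merge ze(21) and 29: 50
merge 36 and th(38): 74
merge 50 and 74: 124
merge de(88) and 124: 212
de is merged only at the final step, so code length = 1.

1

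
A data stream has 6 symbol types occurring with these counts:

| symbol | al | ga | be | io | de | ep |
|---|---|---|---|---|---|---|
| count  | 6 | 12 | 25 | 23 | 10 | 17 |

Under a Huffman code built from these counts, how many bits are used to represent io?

Repeatedly merge the two smallest:
al(6) + de(10) → 16
ga(12) + 16 → 28
ep(17) + io(23) → 40
be(25) + 28 → 53
40 + 53 → 93
io sits 2 levels below the root, so its codeword is 2 bits.

2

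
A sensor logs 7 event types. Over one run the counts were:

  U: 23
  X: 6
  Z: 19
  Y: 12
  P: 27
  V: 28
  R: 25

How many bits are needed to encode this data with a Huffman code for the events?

Greedily combine the two least-frequent nodes:
X(6) + Y(12) → 18
18 + Z(19) → 37
U(23) + R(25) → 48
P(27) + V(28) → 55
37 + 48 → 85
55 + 85 → 140
The encoded length is the sum of every internal node's weight: 18 + 37 + 48 + 55 + 85 + 140 = 383 bits.

383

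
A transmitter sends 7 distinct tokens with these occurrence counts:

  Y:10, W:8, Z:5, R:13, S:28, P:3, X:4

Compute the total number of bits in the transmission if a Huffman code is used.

Greedily combine the two least-frequent nodes:
merge P(3) and X(4): 7
merge Z(5) and 7: 12
merge W(8) and Y(10): 18
merge 12 and R(13): 25
merge 18 and 25: 43
merge S(28) and 43: 71
Total encoded bits = sum of merged weights = 7 + 12 + 18 + 25 + 43 + 71 = 176.

176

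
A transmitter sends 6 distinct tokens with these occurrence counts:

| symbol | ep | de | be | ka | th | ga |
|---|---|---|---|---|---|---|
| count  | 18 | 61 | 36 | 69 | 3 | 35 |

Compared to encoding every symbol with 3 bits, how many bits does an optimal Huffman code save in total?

145

Fixed-length: 3 bits × 222 symbols = 666 bits.
Huffman merges:
merge th(3) and ep(18): 21
merge 21 and ga(35): 56
merge be(36) and 56: 92
merge de(61) and ka(69): 130
merge 92 and 130: 222
Huffman total = 21 + 56 + 92 + 130 + 222 = 521 bits.
Saving = 666 − 521 = 145 bits.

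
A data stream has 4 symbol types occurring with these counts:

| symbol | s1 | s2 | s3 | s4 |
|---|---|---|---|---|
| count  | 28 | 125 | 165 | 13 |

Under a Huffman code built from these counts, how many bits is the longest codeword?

Merge the two lowest-weight nodes at each step:
combine s4(13), s1(28) → 41
combine 41, s2(125) → 166
combine s3(165), 166 → 331
The rarest symbols sit at the bottom; the longest codeword is 3 bits.

3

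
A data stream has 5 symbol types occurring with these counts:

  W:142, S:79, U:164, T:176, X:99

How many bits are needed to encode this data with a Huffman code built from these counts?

1498

Greedily combine the two least-frequent nodes:
S(79) + X(99) → 178
W(142) + U(164) → 306
T(176) + 178 → 354
306 + 354 → 660
Each symbol's bit-cost is frequency × depth; summing gives 1498 bits (equivalently 178 + 306 + 354 + 660).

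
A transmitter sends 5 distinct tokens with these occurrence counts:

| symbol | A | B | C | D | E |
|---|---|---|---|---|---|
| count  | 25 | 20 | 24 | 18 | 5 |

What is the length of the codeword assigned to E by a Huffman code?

3

Build the tree from the bottom:
merge E(5) and D(18): 23
merge B(20) and 23: 43
merge C(24) and A(25): 49
merge 43 and 49: 92
E sits 3 levels below the root, so its codeword is 3 bits.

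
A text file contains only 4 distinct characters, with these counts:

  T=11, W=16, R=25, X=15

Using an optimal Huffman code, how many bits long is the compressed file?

134

Build the Huffman tree bottom-up:
T(11) + X(15) → 26
W(16) + R(25) → 41
26 + 41 → 67
The encoded length is the sum of every internal node's weight: 26 + 41 + 67 = 134 bits.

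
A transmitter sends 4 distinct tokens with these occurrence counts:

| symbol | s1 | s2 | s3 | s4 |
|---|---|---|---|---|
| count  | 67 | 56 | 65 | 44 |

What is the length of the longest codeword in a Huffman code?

2

Merge the two lowest-weight nodes at each step:
merge s4(44) and s2(56): 100
merge s3(65) and s1(67): 132
merge 100 and 132: 232
Maximum depth reached is 2.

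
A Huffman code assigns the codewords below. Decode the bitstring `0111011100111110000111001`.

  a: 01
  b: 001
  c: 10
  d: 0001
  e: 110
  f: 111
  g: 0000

Read left to right; each codeword is recognised as soon as it completes (prefix code):
  01→a | 110→e | 111→f | 001→b | 111→f | 10→c | 0001→d | 110→e | 01→a
Decoded message: aefbfcdea

aefbfcdea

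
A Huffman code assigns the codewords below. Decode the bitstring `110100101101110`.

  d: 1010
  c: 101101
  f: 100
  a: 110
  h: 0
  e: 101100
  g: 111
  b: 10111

Read left to right; each codeword is recognised as soon as it completes (prefix code):
  110→a | 100→f | 101101→c | 110→a
Decoded message: afca

afca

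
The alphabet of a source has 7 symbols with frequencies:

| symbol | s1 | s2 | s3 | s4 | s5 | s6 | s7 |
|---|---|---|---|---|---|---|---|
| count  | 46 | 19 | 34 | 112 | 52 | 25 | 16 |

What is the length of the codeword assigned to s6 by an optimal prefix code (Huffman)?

4

Build the tree from the bottom:
combine s7(16), s2(19) → 35
combine s6(25), s3(34) → 59
combine 35, s1(46) → 81
combine s5(52), 59 → 111
combine 81, 111 → 192
combine s4(112), 192 → 304
s6 sits 4 levels below the root, so its codeword is 4 bits.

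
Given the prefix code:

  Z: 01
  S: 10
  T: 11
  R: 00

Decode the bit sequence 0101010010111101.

ZZZRSTTZ

Read left to right; each codeword is recognised as soon as it completes (prefix code):
  01→Z | 01→Z | 01→Z | 00→R | 10→S | 11→T | 11→T | 01→Z
Decoded message: ZZZRSTTZ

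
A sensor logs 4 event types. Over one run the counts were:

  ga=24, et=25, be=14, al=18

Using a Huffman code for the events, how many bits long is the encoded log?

Greedily combine the two least-frequent nodes:
merge be(14) and al(18): 32
merge ga(24) and et(25): 49
merge 32 and 49: 81
Total encoded bits = sum of merged weights = 32 + 49 + 81 = 162.

162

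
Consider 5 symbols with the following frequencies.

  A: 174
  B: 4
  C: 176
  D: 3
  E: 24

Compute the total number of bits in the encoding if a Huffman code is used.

Merge the two smallest weights repeatedly:
combine D(3), B(4) → 7
combine 7, E(24) → 31
combine 31, A(174) → 205
combine C(176), 205 → 381
Each symbol's bit-cost is frequency × depth; summing gives 624 bits (equivalently 7 + 31 + 205 + 381).

624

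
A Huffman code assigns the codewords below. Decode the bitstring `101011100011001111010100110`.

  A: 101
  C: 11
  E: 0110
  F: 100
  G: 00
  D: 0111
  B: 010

ADGEDABE

Read left to right; each codeword is recognised as soon as it completes (prefix code):
  101→A | 0111→D | 00→G | 0110→E | 0111→D | 101→A | 010→B | 0110→E
Decoded message: ADGEDABE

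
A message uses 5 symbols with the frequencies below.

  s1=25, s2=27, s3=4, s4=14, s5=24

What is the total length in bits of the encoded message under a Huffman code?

Merge the two smallest weights repeatedly:
combine s3(4), s4(14) → 18
combine 18, s5(24) → 42
combine s1(25), s2(27) → 52
combine 42, 52 → 94
Each symbol's bit-cost is frequency × depth; summing gives 206 bits (equivalently 18 + 42 + 52 + 94).

206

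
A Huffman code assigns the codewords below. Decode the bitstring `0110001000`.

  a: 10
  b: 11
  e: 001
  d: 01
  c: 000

Read left to right; each codeword is recognised as soon as it completes (prefix code):
  01→d | 10→a | 001→e | 000→c
Decoded message: daec

daec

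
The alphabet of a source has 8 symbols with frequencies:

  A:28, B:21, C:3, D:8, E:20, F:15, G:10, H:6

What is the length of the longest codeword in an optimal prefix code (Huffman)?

5

Merge the two lowest-weight nodes at each step:
combine C(3), H(6) → 9
combine D(8), 9 → 17
combine G(10), F(15) → 25
combine 17, E(20) → 37
combine B(21), 25 → 46
combine A(28), 37 → 65
combine 46, 65 → 111
The rarest symbols sit at the bottom; the longest codeword is 5 bits.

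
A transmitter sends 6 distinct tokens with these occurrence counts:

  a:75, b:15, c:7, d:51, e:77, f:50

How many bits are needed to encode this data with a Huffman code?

Greedily combine the two least-frequent nodes:
combine c(7), b(15) → 22
combine 22, f(50) → 72
combine d(51), 72 → 123
combine a(75), e(77) → 152
combine 123, 152 → 275
The encoded length is the sum of every internal node's weight: 22 + 72 + 123 + 152 + 275 = 644 bits.

644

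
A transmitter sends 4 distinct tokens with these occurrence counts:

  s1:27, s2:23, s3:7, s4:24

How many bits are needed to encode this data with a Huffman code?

162

Merge the two smallest weights repeatedly:
combine s3(7), s2(23) → 30
combine s4(24), s1(27) → 51
combine 30, 51 → 81
Total encoded bits = sum of merged weights = 30 + 51 + 81 = 162.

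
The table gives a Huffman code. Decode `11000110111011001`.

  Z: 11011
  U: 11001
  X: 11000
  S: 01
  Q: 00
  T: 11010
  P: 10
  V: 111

XZPU

Read left to right; each codeword is recognised as soon as it completes (prefix code):
  11000→X | 11011→Z | 10→P | 11001→U
Decoded message: XZPU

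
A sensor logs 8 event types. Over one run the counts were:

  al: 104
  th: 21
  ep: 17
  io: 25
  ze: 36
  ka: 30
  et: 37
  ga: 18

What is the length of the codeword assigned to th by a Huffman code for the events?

3

Repeatedly merge the two smallest:
merge ep(17) and ga(18): 35
merge th(21) and io(25): 46
merge ka(30) and 35: 65
merge ze(36) and et(37): 73
merge 46 and 65: 111
merge 73 and al(104): 177
merge 111 and 177: 288
The subtree containing th is merged 3 times, so code length = 3.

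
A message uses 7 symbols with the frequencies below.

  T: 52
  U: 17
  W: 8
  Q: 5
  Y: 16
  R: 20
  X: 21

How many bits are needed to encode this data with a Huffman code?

Merge the two smallest weights repeatedly:
merge Q(5) and W(8): 13
merge 13 and Y(16): 29
merge U(17) and R(20): 37
merge X(21) and 29: 50
merge 37 and 50: 87
merge T(52) and 87: 139
The encoded length is the sum of every internal node's weight: 13 + 29 + 37 + 50 + 87 + 139 = 355 bits.

355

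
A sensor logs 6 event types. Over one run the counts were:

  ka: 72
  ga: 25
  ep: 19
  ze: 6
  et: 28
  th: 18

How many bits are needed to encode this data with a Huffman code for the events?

Merge the two smallest weights repeatedly:
combine ze(6), th(18) → 24
combine ep(19), 24 → 43
combine ga(25), et(28) → 53
combine 43, 53 → 96
combine ka(72), 96 → 168
The encoded length is the sum of every internal node's weight: 24 + 43 + 53 + 96 + 168 = 384 bits.

384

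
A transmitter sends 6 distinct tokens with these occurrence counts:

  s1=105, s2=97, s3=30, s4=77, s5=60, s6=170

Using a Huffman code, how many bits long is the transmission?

Build the Huffman tree bottom-up:
combine s3(30), s5(60) → 90
combine s4(77), 90 → 167
combine s2(97), s1(105) → 202
combine 167, s6(170) → 337
combine 202, 337 → 539
Total encoded bits = sum of merged weights = 90 + 167 + 202 + 337 + 539 = 1335.

1335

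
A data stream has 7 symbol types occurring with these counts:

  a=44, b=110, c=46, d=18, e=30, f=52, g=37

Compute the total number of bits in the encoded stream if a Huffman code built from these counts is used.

Greedily combine the two least-frequent nodes:
merge d(18) and e(30): 48
merge g(37) and a(44): 81
merge c(46) and 48: 94
merge f(52) and 81: 133
merge 94 and b(110): 204
merge 133 and 204: 337
Total encoded bits = sum of merged weights = 48 + 81 + 94 + 133 + 204 + 337 = 897.

897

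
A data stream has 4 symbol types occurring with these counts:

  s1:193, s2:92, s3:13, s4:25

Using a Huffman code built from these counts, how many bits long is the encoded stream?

491

Build the Huffman tree bottom-up:
merge s3(13) and s4(25): 38
merge 38 and s2(92): 130
merge 130 and s1(193): 323
Each symbol's bit-cost is frequency × depth; summing gives 491 bits (equivalently 38 + 130 + 323).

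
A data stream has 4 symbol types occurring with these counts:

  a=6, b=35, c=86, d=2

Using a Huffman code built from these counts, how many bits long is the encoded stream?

Build the Huffman tree bottom-up:
combine d(2), a(6) → 8
combine 8, b(35) → 43
combine 43, c(86) → 129
The encoded length is the sum of every internal node's weight: 8 + 43 + 129 = 180 bits.

180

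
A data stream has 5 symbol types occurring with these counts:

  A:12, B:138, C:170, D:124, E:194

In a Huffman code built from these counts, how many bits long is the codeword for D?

3

Build the tree from the bottom:
merge A(12) and D(124): 136
merge 136 and B(138): 274
merge C(170) and E(194): 364
merge 274 and 364: 638
D's leaf is at depth 3, giving a 3-bit codeword.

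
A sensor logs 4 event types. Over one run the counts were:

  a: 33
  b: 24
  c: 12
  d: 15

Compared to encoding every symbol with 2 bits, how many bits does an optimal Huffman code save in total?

Fixed-length: 2 bits × 84 symbols = 168 bits.
Huffman merges:
combine c(12), d(15) → 27
combine b(24), 27 → 51
combine a(33), 51 → 84
Huffman total = 27 + 51 + 84 = 162 bits.
Saving = 168 − 162 = 6 bits.

6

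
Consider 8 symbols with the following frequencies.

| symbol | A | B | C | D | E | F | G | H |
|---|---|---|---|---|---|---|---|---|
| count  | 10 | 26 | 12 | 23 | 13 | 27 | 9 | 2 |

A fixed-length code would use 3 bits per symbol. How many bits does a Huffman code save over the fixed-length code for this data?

Fixed-length: 3 bits × 122 symbols = 366 bits.
Huffman merges:
H(2) + G(9) → 11
A(10) + 11 → 21
C(12) + E(13) → 25
21 + D(23) → 44
25 + B(26) → 51
F(27) + 44 → 71
51 + 71 → 122
Huffman total = 11 + 21 + 25 + 44 + 51 + 71 + 122 = 345 bits.
Saving = 366 − 345 = 21 bits.

21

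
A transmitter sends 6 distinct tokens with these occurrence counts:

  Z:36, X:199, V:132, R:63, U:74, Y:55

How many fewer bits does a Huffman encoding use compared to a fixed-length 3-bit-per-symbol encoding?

Fixed-length: 3 bits × 559 symbols = 1677 bits.
Huffman merges:
Z(36) + Y(55) → 91
R(63) + U(74) → 137
91 + V(132) → 223
137 + X(199) → 336
223 + 336 → 559
Huffman total = 91 + 137 + 223 + 336 + 559 = 1346 bits.
Saving = 1677 − 1346 = 331 bits.

331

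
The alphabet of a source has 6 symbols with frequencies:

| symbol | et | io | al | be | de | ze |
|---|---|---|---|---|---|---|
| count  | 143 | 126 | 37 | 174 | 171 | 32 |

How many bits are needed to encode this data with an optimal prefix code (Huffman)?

1630

Merge the two smallest weights repeatedly:
ze(32) + al(37) → 69
69 + io(126) → 195
et(143) + de(171) → 314
be(174) + 195 → 369
314 + 369 → 683
The encoded length is the sum of every internal node's weight: 69 + 195 + 314 + 369 + 683 = 1630 bits.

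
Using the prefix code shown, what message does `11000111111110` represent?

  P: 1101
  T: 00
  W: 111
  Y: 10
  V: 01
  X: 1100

Read left to right; each codeword is recognised as soon as it completes (prefix code):
  1100→X | 01→V | 111→W | 111→W | 10→Y
Decoded message: XVWWY

XVWWY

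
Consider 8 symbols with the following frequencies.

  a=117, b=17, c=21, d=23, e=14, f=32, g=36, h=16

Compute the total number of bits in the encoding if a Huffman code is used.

Build the Huffman tree bottom-up:
e(14) + h(16) → 30
b(17) + c(21) → 38
d(23) + 30 → 53
f(32) + g(36) → 68
38 + 53 → 91
68 + 91 → 159
a(117) + 159 → 276
Each symbol's bit-cost is frequency × depth; summing gives 715 bits (equivalently 30 + 38 + 53 + 68 + 91 + 159 + 276).

715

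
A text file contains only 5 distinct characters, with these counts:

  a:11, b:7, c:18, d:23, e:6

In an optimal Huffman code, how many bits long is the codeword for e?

Huffman merges, smallest pair first:
combine e(6), b(7) → 13
combine a(11), 13 → 24
combine c(18), d(23) → 41
combine 24, 41 → 65
e's leaf is at depth 3, giving a 3-bit codeword.

3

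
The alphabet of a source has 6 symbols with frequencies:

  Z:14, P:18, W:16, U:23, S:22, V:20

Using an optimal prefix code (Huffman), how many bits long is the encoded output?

Merge the two smallest weights repeatedly:
Z(14) + W(16) → 30
P(18) + V(20) → 38
S(22) + U(23) → 45
30 + 38 → 68
45 + 68 → 113
Each symbol's bit-cost is frequency × depth; summing gives 294 bits (equivalently 30 + 38 + 45 + 68 + 113).

294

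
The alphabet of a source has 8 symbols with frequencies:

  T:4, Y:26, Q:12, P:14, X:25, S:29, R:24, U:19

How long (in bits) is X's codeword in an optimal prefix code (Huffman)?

3

Repeatedly merge the two smallest:
T(4) + Q(12) → 16
P(14) + 16 → 30
U(19) + R(24) → 43
X(25) + Y(26) → 51
S(29) + 30 → 59
43 + 51 → 94
59 + 94 → 153
X sits 3 levels below the root, so its codeword is 3 bits.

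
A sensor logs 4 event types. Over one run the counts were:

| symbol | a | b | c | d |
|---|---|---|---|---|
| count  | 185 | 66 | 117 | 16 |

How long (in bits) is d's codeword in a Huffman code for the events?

Build the tree from the bottom:
combine d(16), b(66) → 82
combine 82, c(117) → 199
combine a(185), 199 → 384
d sits 3 levels below the root, so its codeword is 3 bits.

3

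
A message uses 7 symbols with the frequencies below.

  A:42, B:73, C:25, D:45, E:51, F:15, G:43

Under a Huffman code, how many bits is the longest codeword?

Merge the two lowest-weight nodes at each step:
combine F(15), C(25) → 40
combine 40, A(42) → 82
combine G(43), D(45) → 88
combine E(51), B(73) → 124
combine 82, 88 → 170
combine 124, 170 → 294
The rarest symbols sit at the bottom; the longest codeword is 4 bits.

4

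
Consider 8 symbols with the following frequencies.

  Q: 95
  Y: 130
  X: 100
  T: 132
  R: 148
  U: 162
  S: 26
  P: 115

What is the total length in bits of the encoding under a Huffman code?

2683

Merge the two smallest weights repeatedly:
S(26) + Q(95) → 121
X(100) + P(115) → 215
121 + Y(130) → 251
T(132) + R(148) → 280
U(162) + 215 → 377
251 + 280 → 531
377 + 531 → 908
The encoded length is the sum of every internal node's weight: 121 + 215 + 251 + 280 + 377 + 531 + 908 = 2683 bits.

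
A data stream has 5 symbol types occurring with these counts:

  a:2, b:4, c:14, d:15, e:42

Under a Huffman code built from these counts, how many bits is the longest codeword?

Merge the two lowest-weight nodes at each step:
combine a(2), b(4) → 6
combine 6, c(14) → 20
combine d(15), 20 → 35
combine 35, e(42) → 77
The first pair merged (a, b) ends up deepest, at depth 4.

4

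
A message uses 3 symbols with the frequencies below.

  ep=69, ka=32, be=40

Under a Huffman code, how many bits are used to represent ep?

1

Build the tree from the bottom:
ka(32) + be(40) → 72
ep(69) + 72 → 141
ep is a child of the root — depth 1, so its codeword is a single bit.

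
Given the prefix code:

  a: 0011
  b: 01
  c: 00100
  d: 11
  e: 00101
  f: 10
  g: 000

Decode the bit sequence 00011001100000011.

Read left to right; each codeword is recognised as soon as it completes (prefix code):
  000→g | 11→d | 0011→a | 000→g | 000→g | 11→d
Decoded message: gdaggd

gdaggd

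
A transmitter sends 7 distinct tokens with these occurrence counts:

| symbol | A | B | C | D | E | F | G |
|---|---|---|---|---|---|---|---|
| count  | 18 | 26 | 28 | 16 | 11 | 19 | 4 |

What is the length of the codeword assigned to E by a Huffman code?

4

Build the tree from the bottom:
merge G(4) and E(11): 15
merge 15 and D(16): 31
merge A(18) and F(19): 37
merge B(26) and C(28): 54
merge 31 and 37: 68
merge 54 and 68: 122
E's leaf is at depth 4, giving a 4-bit codeword.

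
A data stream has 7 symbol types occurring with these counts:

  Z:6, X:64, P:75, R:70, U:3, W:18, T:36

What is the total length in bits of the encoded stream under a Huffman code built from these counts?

Build the Huffman tree bottom-up:
U(3) + Z(6) → 9
9 + W(18) → 27
27 + T(36) → 63
63 + X(64) → 127
R(70) + P(75) → 145
127 + 145 → 272
Each symbol's bit-cost is frequency × depth; summing gives 643 bits (equivalently 9 + 27 + 63 + 127 + 145 + 272).

643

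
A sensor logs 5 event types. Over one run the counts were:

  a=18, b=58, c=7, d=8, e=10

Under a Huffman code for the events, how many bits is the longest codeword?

4

Merge the two lowest-weight nodes at each step:
c(7) + d(8) → 15
e(10) + 15 → 25
a(18) + 25 → 43
43 + b(58) → 101
The rarest symbols sit at the bottom; the longest codeword is 4 bits.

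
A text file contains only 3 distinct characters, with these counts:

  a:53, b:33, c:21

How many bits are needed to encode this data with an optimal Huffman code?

Merge the two smallest weights repeatedly:
c(21) + b(33) → 54
a(53) + 54 → 107
Each symbol's bit-cost is frequency × depth; summing gives 161 bits (equivalently 54 + 107).

161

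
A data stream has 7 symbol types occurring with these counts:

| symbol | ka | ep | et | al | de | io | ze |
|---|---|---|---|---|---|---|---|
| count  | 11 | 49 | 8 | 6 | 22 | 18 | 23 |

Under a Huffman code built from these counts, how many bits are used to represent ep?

Huffman merges, smallest pair first:
merge al(6) and et(8): 14
merge ka(11) and 14: 25
merge io(18) and de(22): 40
merge ze(23) and 25: 48
merge 40 and 48: 88
merge ep(49) and 88: 137
ep is a child of the root — depth 1, so its codeword is a single bit.

1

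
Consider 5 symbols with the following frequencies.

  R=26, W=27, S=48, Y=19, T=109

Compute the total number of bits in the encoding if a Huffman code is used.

466

Greedily combine the two least-frequent nodes:
merge Y(19) and R(26): 45
merge W(27) and 45: 72
merge S(48) and 72: 120
merge T(109) and 120: 229
The encoded length is the sum of every internal node's weight: 45 + 72 + 120 + 229 = 466 bits.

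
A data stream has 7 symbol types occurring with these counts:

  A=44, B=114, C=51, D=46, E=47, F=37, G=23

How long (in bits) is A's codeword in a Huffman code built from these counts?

Build the tree from the bottom:
G(23) + F(37) → 60
A(44) + D(46) → 90
E(47) + C(51) → 98
60 + 90 → 150
98 + B(114) → 212
150 + 212 → 362
A's leaf is at depth 3, giving a 3-bit codeword.

3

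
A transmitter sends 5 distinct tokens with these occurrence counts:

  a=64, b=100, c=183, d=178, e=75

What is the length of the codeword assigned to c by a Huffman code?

Huffman merges, smallest pair first:
combine a(64), e(75) → 139
combine b(100), 139 → 239
combine d(178), c(183) → 361
combine 239, 361 → 600
The subtree containing c is merged 2 times, so code length = 2.

2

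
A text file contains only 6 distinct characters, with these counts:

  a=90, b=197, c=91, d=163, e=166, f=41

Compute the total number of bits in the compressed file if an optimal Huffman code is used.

Build the Huffman tree bottom-up:
f(41) + a(90) → 131
c(91) + 131 → 222
d(163) + e(166) → 329
b(197) + 222 → 419
329 + 419 → 748
The encoded length is the sum of every internal node's weight: 131 + 222 + 329 + 419 + 748 = 1849 bits.

1849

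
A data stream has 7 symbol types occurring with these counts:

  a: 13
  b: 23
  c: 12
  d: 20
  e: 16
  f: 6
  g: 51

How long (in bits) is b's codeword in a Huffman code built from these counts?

2

Build the tree from the bottom:
merge f(6) and c(12): 18
merge a(13) and e(16): 29
merge 18 and d(20): 38
merge b(23) and 29: 52
merge 38 and g(51): 89
merge 52 and 89: 141
b sits 2 levels below the root, so its codeword is 2 bits.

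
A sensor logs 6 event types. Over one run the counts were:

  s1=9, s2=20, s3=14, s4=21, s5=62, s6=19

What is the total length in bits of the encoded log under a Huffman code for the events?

Greedily combine the two least-frequent nodes:
combine s1(9), s3(14) → 23
combine s6(19), s2(20) → 39
combine s4(21), 23 → 44
combine 39, 44 → 83
combine s5(62), 83 → 145
The encoded length is the sum of every internal node's weight: 23 + 39 + 44 + 83 + 145 = 334 bits.

334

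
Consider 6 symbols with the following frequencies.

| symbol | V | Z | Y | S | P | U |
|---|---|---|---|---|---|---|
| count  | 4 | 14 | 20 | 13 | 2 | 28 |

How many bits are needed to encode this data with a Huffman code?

187

Greedily combine the two least-frequent nodes:
combine P(2), V(4) → 6
combine 6, S(13) → 19
combine Z(14), 19 → 33
combine Y(20), U(28) → 48
combine 33, 48 → 81
Each symbol's bit-cost is frequency × depth; summing gives 187 bits (equivalently 6 + 19 + 33 + 48 + 81).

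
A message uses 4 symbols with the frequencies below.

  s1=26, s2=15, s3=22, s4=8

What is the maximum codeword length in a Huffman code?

Merge the two lowest-weight nodes at each step:
merge s4(8) and s2(15): 23
merge s3(22) and 23: 45
merge s1(26) and 45: 71
The first pair merged (s4, s2) ends up deepest, at depth 3.

3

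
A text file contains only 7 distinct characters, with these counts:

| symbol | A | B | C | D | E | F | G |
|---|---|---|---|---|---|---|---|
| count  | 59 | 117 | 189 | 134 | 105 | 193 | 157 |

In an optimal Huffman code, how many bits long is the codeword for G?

Huffman merges, smallest pair first:
combine A(59), E(105) → 164
combine B(117), D(134) → 251
combine G(157), 164 → 321
combine C(189), F(193) → 382
combine 251, 321 → 572
combine 382, 572 → 954
The subtree containing G is merged 3 times, so code length = 3.

3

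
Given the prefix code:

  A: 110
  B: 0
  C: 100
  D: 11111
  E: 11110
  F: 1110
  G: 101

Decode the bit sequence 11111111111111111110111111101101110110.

DDDEDAAFA

Read left to right; each codeword is recognised as soon as it completes (prefix code):
  11111→D | 11111→D | 11111→D | 11110→E | 11111→D | 110→A | 110→A | 1110→F | 110→A
Decoded message: DDDEDAAFA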